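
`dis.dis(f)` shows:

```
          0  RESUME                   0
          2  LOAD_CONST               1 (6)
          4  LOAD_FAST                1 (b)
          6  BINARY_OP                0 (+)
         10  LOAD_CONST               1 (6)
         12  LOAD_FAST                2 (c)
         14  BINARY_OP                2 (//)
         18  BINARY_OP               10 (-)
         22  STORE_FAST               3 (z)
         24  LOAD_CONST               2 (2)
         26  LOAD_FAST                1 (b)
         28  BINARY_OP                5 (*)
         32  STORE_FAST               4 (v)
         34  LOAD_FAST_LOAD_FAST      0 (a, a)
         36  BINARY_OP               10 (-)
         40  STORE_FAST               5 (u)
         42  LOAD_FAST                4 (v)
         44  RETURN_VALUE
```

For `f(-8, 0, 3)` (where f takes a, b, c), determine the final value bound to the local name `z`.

LOAD_CONST → push 6. Stack: [6]
LOAD_FAST b → push 0. Stack: [6, 0]
BINARY_OP + → 6 + 0 = 6. Stack: [6]
LOAD_CONST → push 6. Stack: [6, 6]
LOAD_FAST c → push 3. Stack: [6, 6, 3]
BINARY_OP // → 6 // 3 = 2. Stack: [6, 2]
BINARY_OP - → 6 - 2 = 4. Stack: [4]
STORE_FAST z → z=4. Stack: []
LOAD_CONST → push 2. Stack: [2]
LOAD_FAST b → push 0. Stack: [2, 0]
BINARY_OP * → 2 * 0 = 0. Stack: [0]
STORE_FAST v → v=0. Stack: []
LOAD_FAST_LOAD_FAST a,a → push -8,-8. Stack: [-8, -8]
BINARY_OP - → -8 - -8 = 0. Stack: [0]
STORE_FAST u → u=0. Stack: []
LOAD_FAST v → push 0. Stack: [0]
RETURN_VALUE → return 0.

4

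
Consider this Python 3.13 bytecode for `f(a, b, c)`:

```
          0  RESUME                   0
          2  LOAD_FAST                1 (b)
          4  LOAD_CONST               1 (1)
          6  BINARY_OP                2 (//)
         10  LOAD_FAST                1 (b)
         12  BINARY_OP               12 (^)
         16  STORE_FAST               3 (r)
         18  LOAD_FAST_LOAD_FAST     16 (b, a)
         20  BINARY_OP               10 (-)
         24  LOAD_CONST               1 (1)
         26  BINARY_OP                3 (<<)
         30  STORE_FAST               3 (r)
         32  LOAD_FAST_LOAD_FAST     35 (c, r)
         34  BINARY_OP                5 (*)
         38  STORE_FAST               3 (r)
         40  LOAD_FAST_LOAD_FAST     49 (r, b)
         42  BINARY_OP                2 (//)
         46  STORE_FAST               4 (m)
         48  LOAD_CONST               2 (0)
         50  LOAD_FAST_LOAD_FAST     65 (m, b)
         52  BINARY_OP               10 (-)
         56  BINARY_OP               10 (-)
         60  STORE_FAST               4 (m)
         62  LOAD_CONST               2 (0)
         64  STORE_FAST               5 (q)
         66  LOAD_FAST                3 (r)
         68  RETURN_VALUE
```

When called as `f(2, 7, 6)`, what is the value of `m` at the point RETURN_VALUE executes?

-1

LOAD_FAST b → push 7. Stack: [7]
LOAD_CONST → push 1. Stack: [7, 1]
BINARY_OP // → 7 // 1 = 7. Stack: [7]
LOAD_FAST b → push 7. Stack: [7, 7]
BINARY_OP ^ → 7 ^ 7 = 0. Stack: [0]
STORE_FAST r → r=0. Stack: []
LOAD_FAST_LOAD_FAST b,a → push 7,2. Stack: [7, 2]
BINARY_OP - → 7 - 2 = 5. Stack: [5]
LOAD_CONST → push 1. Stack: [5, 1]
BINARY_OP << → 5 << 1 = 10. Stack: [10]
STORE_FAST r → r=10. Stack: []
LOAD_FAST_LOAD_FAST c,r → push 6,10. Stack: [6, 10]
BINARY_OP * → 6 * 10 = 60. Stack: [60]
STORE_FAST r → r=60. Stack: []
LOAD_FAST_LOAD_FAST r,b → push 60,7. Stack: [60, 7]
BINARY_OP // → 60 // 7 = 8. Stack: [8]
STORE_FAST m → m=8. Stack: []
LOAD_CONST → push 0. Stack: [0]
LOAD_FAST_LOAD_FAST m,b → push 8,7. Stack: [0, 8, 7]
BINARY_OP - → 8 - 7 = 1. Stack: [0, 1]
BINARY_OP - → 0 - 1 = -1. Stack: [-1]
STORE_FAST m → m=-1. Stack: []
LOAD_CONST → push 0. Stack: [0]
STORE_FAST q → q=0. Stack: []
LOAD_FAST r → push 60. Stack: [60]
RETURN_VALUE → return 60.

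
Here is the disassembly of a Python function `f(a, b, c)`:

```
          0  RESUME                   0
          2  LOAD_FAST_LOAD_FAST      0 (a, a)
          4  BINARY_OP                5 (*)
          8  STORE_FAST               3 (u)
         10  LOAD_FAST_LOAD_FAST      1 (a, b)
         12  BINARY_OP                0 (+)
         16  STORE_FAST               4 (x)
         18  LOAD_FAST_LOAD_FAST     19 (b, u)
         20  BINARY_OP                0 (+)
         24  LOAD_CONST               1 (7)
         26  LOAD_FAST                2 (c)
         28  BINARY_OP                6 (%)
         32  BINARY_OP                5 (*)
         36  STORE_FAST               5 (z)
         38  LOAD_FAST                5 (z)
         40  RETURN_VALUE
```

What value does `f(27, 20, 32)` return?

LOAD_FAST_LOAD_FAST a,a → push 27,27. Stack: [27, 27]
BINARY_OP * → 27 * 27 = 729. Stack: [729]
STORE_FAST u → u=729. Stack: []
LOAD_FAST_LOAD_FAST a,b → push 27,20. Stack: [27, 20]
BINARY_OP + → 27 + 20 = 47. Stack: [47]
STORE_FAST x → x=47. Stack: []
LOAD_FAST_LOAD_FAST b,u → push 20,729. Stack: [20, 729]
BINARY_OP + → 20 + 729 = 749. Stack: [749]
LOAD_CONST → push 7. Stack: [749, 7]
LOAD_FAST c → push 32. Stack: [749, 7, 32]
BINARY_OP % → 7 % 32 = 7. Stack: [749, 7]
BINARY_OP * → 749 * 7 = 5243. Stack: [5243]
STORE_FAST z → z=5243. Stack: []
LOAD_FAST z → push 5243. Stack: [5243]
RETURN_VALUE → return 5243.

5243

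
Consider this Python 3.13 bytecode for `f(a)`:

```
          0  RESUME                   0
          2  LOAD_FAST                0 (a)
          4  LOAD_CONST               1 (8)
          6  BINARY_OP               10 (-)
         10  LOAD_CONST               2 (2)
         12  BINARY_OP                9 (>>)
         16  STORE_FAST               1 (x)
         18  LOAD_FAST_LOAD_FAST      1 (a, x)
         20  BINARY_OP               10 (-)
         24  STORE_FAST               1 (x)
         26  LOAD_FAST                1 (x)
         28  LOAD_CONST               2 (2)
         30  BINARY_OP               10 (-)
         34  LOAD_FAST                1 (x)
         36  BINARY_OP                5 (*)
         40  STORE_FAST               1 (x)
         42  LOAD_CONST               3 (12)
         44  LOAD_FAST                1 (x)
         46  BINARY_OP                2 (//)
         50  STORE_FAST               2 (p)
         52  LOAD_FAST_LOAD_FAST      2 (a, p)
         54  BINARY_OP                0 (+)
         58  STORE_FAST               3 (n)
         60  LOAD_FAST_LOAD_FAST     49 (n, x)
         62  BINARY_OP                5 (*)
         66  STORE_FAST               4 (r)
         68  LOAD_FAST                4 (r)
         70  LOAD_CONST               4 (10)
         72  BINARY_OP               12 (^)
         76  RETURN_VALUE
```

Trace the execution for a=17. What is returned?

LOAD_FAST a → push 17. Stack: [17]
LOAD_CONST → push 8. Stack: [17, 8]
BINARY_OP - → 17 - 8 = 9. Stack: [9]
LOAD_CONST → push 2. Stack: [9, 2]
BINARY_OP >> → 9 >> 2 = 2. Stack: [2]
STORE_FAST x → x=2. Stack: []
LOAD_FAST_LOAD_FAST a,x → push 17,2. Stack: [17, 2]
BINARY_OP - → 17 - 2 = 15. Stack: [15]
STORE_FAST x → x=15. Stack: []
LOAD_FAST x → push 15. Stack: [15]
LOAD_CONST → push 2. Stack: [15, 2]
BINARY_OP - → 15 - 2 = 13. Stack: [13]
LOAD_FAST x → push 15. Stack: [13, 15]
BINARY_OP * → 13 * 15 = 195. Stack: [195]
STORE_FAST x → x=195. Stack: []
LOAD_CONST → push 12. Stack: [12]
LOAD_FAST x → push 195. Stack: [12, 195]
BINARY_OP // → 12 // 195 = 0. Stack: [0]
STORE_FAST p → p=0. Stack: []
LOAD_FAST_LOAD_FAST a,p → push 17,0. Stack: [17, 0]
BINARY_OP + → 17 + 0 = 17. Stack: [17]
STORE_FAST n → n=17. Stack: []
LOAD_FAST_LOAD_FAST n,x → push 17,195. Stack: [17, 195]
BINARY_OP * → 17 * 195 = 3315. Stack: [3315]
STORE_FAST r → r=3315. Stack: []
LOAD_FAST r → push 3315. Stack: [3315]
LOAD_CONST → push 10. Stack: [3315, 10]
BINARY_OP ^ → 3315 ^ 10 = 3321. Stack: [3321]
RETURN_VALUE → return 3321.

3321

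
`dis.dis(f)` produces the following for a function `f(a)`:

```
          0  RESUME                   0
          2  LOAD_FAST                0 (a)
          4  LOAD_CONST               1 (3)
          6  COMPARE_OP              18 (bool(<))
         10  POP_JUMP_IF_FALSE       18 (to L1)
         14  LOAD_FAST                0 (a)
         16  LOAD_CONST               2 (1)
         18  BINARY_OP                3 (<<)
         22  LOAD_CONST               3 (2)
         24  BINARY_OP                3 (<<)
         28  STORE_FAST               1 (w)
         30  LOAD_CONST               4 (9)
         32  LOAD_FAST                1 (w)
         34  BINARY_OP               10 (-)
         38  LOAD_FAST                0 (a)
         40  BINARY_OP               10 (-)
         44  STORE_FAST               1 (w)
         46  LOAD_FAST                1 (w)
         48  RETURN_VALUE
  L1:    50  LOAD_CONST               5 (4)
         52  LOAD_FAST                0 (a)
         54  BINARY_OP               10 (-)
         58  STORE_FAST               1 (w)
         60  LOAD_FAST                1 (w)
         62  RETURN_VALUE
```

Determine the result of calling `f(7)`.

LOAD_FAST a → push 7. Stack: [7]
LOAD_CONST → push 3. Stack: [7, 3]
COMPARE_OP bool(<) → 7 vs 3 = False. Stack: [False]
POP_JUMP_IF_FALSE → pop False; jump. Stack: []
LOAD_CONST → push 4. Stack: [4]
LOAD_FAST a → push 7. Stack: [4, 7]
BINARY_OP - → 4 - 7 = -3. Stack: [-3]
STORE_FAST w → w=-3. Stack: []
LOAD_FAST w → push -3. Stack: [-3]
RETURN_VALUE → return -3.

-3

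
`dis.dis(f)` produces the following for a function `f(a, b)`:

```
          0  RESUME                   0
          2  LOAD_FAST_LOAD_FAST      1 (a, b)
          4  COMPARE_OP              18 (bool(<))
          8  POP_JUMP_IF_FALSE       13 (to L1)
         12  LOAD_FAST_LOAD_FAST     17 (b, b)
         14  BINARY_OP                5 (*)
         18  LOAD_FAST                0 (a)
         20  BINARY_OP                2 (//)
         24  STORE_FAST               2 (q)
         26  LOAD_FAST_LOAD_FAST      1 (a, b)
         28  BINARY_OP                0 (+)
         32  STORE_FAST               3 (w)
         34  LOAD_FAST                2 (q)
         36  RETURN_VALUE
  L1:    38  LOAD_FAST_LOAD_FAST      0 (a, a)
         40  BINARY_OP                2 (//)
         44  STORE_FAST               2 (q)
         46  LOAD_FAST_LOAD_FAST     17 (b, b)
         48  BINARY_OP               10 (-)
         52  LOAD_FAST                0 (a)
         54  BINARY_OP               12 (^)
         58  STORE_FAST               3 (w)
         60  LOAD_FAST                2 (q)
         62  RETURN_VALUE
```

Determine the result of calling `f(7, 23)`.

75

LOAD_FAST_LOAD_FAST a,b → push 7,23. Stack: [7, 23]
COMPARE_OP bool(<) → 7 vs 23 = True. Stack: [True]
POP_JUMP_IF_FALSE → pop True; no jump. Stack: []
LOAD_FAST_LOAD_FAST b,b → push 23,23. Stack: [23, 23]
BINARY_OP * → 23 * 23 = 529. Stack: [529]
LOAD_FAST a → push 7. Stack: [529, 7]
BINARY_OP // → 529 // 7 = 75. Stack: [75]
STORE_FAST q → q=75. Stack: []
LOAD_FAST_LOAD_FAST a,b → push 7,23. Stack: [7, 23]
BINARY_OP + → 7 + 23 = 30. Stack: [30]
STORE_FAST w → w=30. Stack: []
LOAD_FAST q → push 75. Stack: [75]
RETURN_VALUE → return 75.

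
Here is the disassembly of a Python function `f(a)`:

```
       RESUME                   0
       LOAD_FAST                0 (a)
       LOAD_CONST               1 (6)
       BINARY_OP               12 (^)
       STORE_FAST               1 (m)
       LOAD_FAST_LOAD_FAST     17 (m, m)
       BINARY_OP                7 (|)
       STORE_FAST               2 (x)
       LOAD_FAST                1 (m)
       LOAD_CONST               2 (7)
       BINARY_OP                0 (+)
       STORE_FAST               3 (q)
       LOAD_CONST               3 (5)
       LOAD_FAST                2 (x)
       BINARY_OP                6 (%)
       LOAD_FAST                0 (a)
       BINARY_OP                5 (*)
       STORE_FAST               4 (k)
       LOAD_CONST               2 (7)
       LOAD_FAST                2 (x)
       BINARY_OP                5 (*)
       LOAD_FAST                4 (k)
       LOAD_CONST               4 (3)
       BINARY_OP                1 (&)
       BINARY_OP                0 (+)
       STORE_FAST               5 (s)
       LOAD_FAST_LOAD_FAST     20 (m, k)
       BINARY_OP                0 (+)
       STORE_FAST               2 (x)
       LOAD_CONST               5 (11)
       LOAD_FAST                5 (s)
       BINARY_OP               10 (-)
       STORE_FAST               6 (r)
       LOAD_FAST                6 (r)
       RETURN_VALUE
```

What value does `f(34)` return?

-243

LOAD_FAST a → push 34. Stack: [34]
LOAD_CONST → push 6. Stack: [34, 6]
BINARY_OP ^ → 34 ^ 6 = 36. Stack: [36]
STORE_FAST m → m=36. Stack: []
LOAD_FAST_LOAD_FAST m,m → push 36,36. Stack: [36, 36]
BINARY_OP | → 36 | 36 = 36. Stack: [36]
STORE_FAST x → x=36. Stack: []
LOAD_FAST m → push 36. Stack: [36]
LOAD_CONST → push 7. Stack: [36, 7]
BINARY_OP + → 36 + 7 = 43. Stack: [43]
STORE_FAST q → q=43. Stack: []
LOAD_CONST → push 5. Stack: [5]
LOAD_FAST x → push 36. Stack: [5, 36]
BINARY_OP % → 5 % 36 = 5. Stack: [5]
LOAD_FAST a → push 34. Stack: [5, 34]
BINARY_OP * → 5 * 34 = 170. Stack: [170]
STORE_FAST k → k=170. Stack: []
LOAD_CONST → push 7. Stack: [7]
LOAD_FAST x → push 36. Stack: [7, 36]
BINARY_OP * → 7 * 36 = 252. Stack: [252]
LOAD_FAST k → push 170. Stack: [252, 170]
LOAD_CONST → push 3. Stack: [252, 170, 3]
BINARY_OP & → 170 & 3 = 2. Stack: [252, 2]
BINARY_OP + → 252 + 2 = 254. Stack: [254]
STORE_FAST s → s=254. Stack: []
LOAD_FAST_LOAD_FAST m,k → push 36,170. Stack: [36, 170]
BINARY_OP + → 36 + 170 = 206. Stack: [206]
STORE_FAST x → x=206. Stack: []
LOAD_CONST → push 11. Stack: [11]
LOAD_FAST s → push 254. Stack: [11, 254]
BINARY_OP - → 11 - 254 = -243. Stack: [-243]
STORE_FAST r → r=-243. Stack: []
LOAD_FAST r → push -243. Stack: [-243]
RETURN_VALUE → return -243.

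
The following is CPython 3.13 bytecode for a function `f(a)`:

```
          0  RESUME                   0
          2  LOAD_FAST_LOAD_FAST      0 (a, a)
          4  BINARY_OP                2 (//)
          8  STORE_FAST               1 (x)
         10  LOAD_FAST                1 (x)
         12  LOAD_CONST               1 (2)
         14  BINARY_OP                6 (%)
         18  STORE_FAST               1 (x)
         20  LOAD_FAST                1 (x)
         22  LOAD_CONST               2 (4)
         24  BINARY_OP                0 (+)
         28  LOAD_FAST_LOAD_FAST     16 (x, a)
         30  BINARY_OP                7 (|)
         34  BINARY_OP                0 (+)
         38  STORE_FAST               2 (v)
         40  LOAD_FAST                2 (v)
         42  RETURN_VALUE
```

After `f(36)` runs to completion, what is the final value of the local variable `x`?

1

LOAD_FAST_LOAD_FAST a,a → push 36,36. Stack: [36, 36]
BINARY_OP // → 36 // 36 = 1. Stack: [1]
STORE_FAST x → x=1. Stack: []
LOAD_FAST x → push 1. Stack: [1]
LOAD_CONST → push 2. Stack: [1, 2]
BINARY_OP % → 1 % 2 = 1. Stack: [1]
STORE_FAST x → x=1. Stack: []
LOAD_FAST x → push 1. Stack: [1]
LOAD_CONST → push 4. Stack: [1, 4]
BINARY_OP + → 1 + 4 = 5. Stack: [5]
LOAD_FAST_LOAD_FAST x,a → push 1,36. Stack: [5, 1, 36]
BINARY_OP | → 1 | 36 = 37. Stack: [5, 37]
BINARY_OP + → 5 + 37 = 42. Stack: [42]
STORE_FAST v → v=42. Stack: []
LOAD_FAST v → push 42. Stack: [42]
RETURN_VALUE → return 42.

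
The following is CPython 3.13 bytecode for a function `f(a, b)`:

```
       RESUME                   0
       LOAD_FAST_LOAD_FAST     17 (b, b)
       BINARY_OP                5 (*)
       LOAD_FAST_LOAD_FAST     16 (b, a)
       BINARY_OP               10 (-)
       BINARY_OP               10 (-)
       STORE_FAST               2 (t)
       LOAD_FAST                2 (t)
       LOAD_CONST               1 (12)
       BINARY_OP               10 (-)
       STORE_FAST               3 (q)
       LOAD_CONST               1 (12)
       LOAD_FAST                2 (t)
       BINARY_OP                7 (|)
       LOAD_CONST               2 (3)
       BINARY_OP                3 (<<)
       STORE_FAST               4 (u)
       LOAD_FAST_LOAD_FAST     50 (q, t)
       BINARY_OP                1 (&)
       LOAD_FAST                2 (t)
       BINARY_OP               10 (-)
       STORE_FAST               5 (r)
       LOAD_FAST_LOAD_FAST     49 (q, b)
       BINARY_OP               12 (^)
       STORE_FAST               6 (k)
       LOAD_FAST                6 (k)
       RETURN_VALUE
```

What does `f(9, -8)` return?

LOAD_FAST_LOAD_FAST b,b → push -8,-8. Stack: [-8, -8]
BINARY_OP * → -8 * -8 = 64. Stack: [64]
LOAD_FAST_LOAD_FAST b,a → push -8,9. Stack: [64, -8, 9]
BINARY_OP - → -8 - 9 = -17. Stack: [64, -17]
BINARY_OP - → 64 - -17 = 81. Stack: [81]
STORE_FAST t → t=81. Stack: []
LOAD_FAST t → push 81. Stack: [81]
LOAD_CONST → push 12. Stack: [81, 12]
BINARY_OP - → 81 - 12 = 69. Stack: [69]
STORE_FAST q → q=69. Stack: []
LOAD_CONST → push 12. Stack: [12]
LOAD_FAST t → push 81. Stack: [12, 81]
BINARY_OP | → 12 | 81 = 93. Stack: [93]
LOAD_CONST → push 3. Stack: [93, 3]
BINARY_OP << → 93 << 3 = 744. Stack: [744]
STORE_FAST u → u=744. Stack: []
LOAD_FAST_LOAD_FAST q,t → push 69,81. Stack: [69, 81]
BINARY_OP & → 69 & 81 = 65. Stack: [65]
LOAD_FAST t → push 81. Stack: [65, 81]
BINARY_OP - → 65 - 81 = -16. Stack: [-16]
STORE_FAST r → r=-16. Stack: []
LOAD_FAST_LOAD_FAST q,b → push 69,-8. Stack: [69, -8]
BINARY_OP ^ → 69 ^ -8 = -67. Stack: [-67]
STORE_FAST k → k=-67. Stack: []
LOAD_FAST k → push -67. Stack: [-67]
RETURN_VALUE → return -67.

-67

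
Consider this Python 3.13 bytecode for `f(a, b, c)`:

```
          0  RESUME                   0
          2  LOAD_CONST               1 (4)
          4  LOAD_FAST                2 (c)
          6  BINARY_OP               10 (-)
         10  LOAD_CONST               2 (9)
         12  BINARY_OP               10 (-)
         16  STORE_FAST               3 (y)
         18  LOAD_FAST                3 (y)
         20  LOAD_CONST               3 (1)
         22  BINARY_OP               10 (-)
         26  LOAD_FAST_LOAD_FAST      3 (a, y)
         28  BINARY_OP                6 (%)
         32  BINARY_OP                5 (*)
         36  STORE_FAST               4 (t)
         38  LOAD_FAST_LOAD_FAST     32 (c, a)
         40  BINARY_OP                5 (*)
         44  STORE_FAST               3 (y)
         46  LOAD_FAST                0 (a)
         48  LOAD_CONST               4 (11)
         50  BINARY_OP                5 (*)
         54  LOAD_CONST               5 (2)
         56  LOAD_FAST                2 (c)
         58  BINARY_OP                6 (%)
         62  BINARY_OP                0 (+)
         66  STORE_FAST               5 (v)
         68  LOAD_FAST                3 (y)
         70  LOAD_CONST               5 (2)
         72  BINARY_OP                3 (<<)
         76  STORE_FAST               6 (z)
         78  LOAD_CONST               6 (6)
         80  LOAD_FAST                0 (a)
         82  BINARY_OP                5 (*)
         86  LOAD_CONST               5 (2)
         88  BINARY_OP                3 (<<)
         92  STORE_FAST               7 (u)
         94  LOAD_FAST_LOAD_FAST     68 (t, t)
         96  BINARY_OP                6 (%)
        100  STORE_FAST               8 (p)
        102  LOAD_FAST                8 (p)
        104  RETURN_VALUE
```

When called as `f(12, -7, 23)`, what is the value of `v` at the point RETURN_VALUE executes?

134

LOAD_CONST → push 4. Stack: [4]
LOAD_FAST c → push 23. Stack: [4, 23]
BINARY_OP - → 4 - 23 = -19. Stack: [-19]
LOAD_CONST → push 9. Stack: [-19, 9]
BINARY_OP - → -19 - 9 = -28. Stack: [-28]
STORE_FAST y → y=-28. Stack: []
LOAD_FAST y → push -28. Stack: [-28]
LOAD_CONST → push 1. Stack: [-28, 1]
BINARY_OP - → -28 - 1 = -29. Stack: [-29]
LOAD_FAST_LOAD_FAST a,y → push 12,-28. Stack: [-29, 12, -28]
BINARY_OP % → 12 % -28 = -16. Stack: [-29, -16]
BINARY_OP * → -29 * -16 = 464. Stack: [464]
STORE_FAST t → t=464. Stack: []
LOAD_FAST_LOAD_FAST c,a → push 23,12. Stack: [23, 12]
BINARY_OP * → 23 * 12 = 276. Stack: [276]
STORE_FAST y → y=276. Stack: []
LOAD_FAST a → push 12. Stack: [12]
LOAD_CONST → push 11. Stack: [12, 11]
BINARY_OP * → 12 * 11 = 132. Stack: [132]
LOAD_CONST → push 2. Stack: [132, 2]
LOAD_FAST c → push 23. Stack: [132, 2, 23]
BINARY_OP % → 2 % 23 = 2. Stack: [132, 2]
BINARY_OP + → 132 + 2 = 134. Stack: [134]
STORE_FAST v → v=134. Stack: []
LOAD_FAST y → push 276. Stack: [276]
LOAD_CONST → push 2. Stack: [276, 2]
BINARY_OP << → 276 << 2 = 1104. Stack: [1104]
STORE_FAST z → z=1104. Stack: []
LOAD_CONST → push 6. Stack: [6]
LOAD_FAST a → push 12. Stack: [6, 12]
BINARY_OP * → 6 * 12 = 72. Stack: [72]
LOAD_CONST → push 2. Stack: [72, 2]
BINARY_OP << → 72 << 2 = 288. Stack: [288]
STORE_FAST u → u=288. Stack: []
LOAD_FAST_LOAD_FAST t,t → push 464,464. Stack: [464, 464]
BINARY_OP % → 464 % 464 = 0. Stack: [0]
STORE_FAST p → p=0. Stack: []
LOAD_FAST p → push 0. Stack: [0]
RETURN_VALUE → return 0.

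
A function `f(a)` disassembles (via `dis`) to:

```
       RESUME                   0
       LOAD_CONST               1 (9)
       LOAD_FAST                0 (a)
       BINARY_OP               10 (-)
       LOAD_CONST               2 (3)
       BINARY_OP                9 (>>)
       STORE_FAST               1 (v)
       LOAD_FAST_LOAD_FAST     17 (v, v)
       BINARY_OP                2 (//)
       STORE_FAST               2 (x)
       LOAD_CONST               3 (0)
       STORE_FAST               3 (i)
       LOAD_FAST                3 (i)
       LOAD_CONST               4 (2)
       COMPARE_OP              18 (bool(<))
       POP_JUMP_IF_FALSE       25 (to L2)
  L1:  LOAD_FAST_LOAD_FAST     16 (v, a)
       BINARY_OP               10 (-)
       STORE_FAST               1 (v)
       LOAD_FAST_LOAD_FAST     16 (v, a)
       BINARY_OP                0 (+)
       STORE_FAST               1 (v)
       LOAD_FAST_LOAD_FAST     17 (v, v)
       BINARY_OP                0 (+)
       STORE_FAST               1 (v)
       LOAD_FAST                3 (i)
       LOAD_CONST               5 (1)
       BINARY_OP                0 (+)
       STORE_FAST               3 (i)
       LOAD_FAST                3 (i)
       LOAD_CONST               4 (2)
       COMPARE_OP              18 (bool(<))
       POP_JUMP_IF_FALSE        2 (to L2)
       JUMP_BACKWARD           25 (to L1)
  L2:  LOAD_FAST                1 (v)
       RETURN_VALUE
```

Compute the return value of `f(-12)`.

8

LOAD_CONST → push 9. Stack: [9]
LOAD_FAST a → push -12. Stack: [9, -12]
BINARY_OP - → 9 - -12 = 21. Stack: [21]
LOAD_CONST → push 3. Stack: [21, 3]
BINARY_OP >> → 21 >> 3 = 2. Stack: [2]
STORE_FAST v → v=2. Stack: []
LOAD_FAST_LOAD_FAST v,v → push 2,2. Stack: [2, 2]
BINARY_OP // → 2 // 2 = 1. Stack: [1]
STORE_FAST x → x=1. Stack: []
LOAD_CONST → push 0. Stack: [0]
STORE_FAST i → i=0. Stack: []
LOAD_FAST i → push 0. Stack: [0]
LOAD_CONST → push 2. Stack: [0, 2]
COMPARE_OP bool(<) → 0 vs 2 = True. Stack: [True]
POP_JUMP_IF_FALSE → pop True; no jump. Stack: []
LOAD_FAST_LOAD_FAST v,a → push 2,-12. Stack: [2, -12]
BINARY_OP - → 2 - -12 = 14. Stack: [14]
STORE_FAST v → v=14. Stack: []
LOAD_FAST_LOAD_FAST v,a → push 14,-12. Stack: [14, -12]
BINARY_OP + → 14 + -12 = 2. Stack: [2]
STORE_FAST v → v=2. Stack: []
LOAD_FAST_LOAD_FAST v,v → push 2,2. Stack: [2, 2]
BINARY_OP + → 2 + 2 = 4. Stack: [4]
STORE_FAST v → v=4. Stack: []
LOAD_FAST i → push 0. Stack: [0]
LOAD_CONST → push 1. Stack: [0, 1]
BINARY_OP + → 0 + 1 = 1. Stack: [1]
STORE_FAST i → i=1. Stack: []
LOAD_FAST i → push 1. Stack: [1]
LOAD_CONST → push 2. Stack: [1, 2]
COMPARE_OP bool(<) → 1 vs 2 = True. Stack: [True]
POP_JUMP_IF_FALSE → pop True; no jump. Stack: []
LOAD_FAST_LOAD_FAST v,a → push 4,-12. Stack: [4, -12]
BINARY_OP - → 4 - -12 = 16. Stack: [16]
STORE_FAST v → v=16. Stack: []
LOAD_FAST_LOAD_FAST v,a → push 16,-12. Stack: [16, -12]
BINARY_OP + → 16 + -12 = 4. Stack: [4]
STORE_FAST v → v=4. Stack: []
LOAD_FAST_LOAD_FAST v,v → push 4,4. Stack: [4, 4]
BINARY_OP + → 4 + 4 = 8. Stack: [8]
STORE_FAST v → v=8. Stack: []
LOAD_FAST i → push 1. Stack: [1]
LOAD_CONST → push 1. Stack: [1, 1]
BINARY_OP + → 1 + 1 = 2. Stack: [2]
STORE_FAST i → i=2. Stack: []
LOAD_FAST i → push 2. Stack: [2]
LOAD_CONST → push 2. Stack: [2, 2]
COMPARE_OP bool(<) → 2 vs 2 = False. Stack: [False]
POP_JUMP_IF_FALSE → pop False; jump. Stack: []
LOAD_FAST v → push 8. Stack: [8]
RETURN_VALUE → return 8.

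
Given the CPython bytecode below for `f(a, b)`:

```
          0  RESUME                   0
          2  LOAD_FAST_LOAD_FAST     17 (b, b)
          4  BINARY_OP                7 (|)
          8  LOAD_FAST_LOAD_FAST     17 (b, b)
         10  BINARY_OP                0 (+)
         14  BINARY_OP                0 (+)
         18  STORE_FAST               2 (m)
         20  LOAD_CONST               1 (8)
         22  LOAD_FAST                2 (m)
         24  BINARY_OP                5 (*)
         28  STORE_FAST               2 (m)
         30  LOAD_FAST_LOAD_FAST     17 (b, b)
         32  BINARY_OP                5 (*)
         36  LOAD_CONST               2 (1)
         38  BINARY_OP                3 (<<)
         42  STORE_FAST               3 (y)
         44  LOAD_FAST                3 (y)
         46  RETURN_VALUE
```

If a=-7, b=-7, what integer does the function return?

98

LOAD_FAST_LOAD_FAST b,b → push -7,-7. Stack: [-7, -7]
BINARY_OP | → -7 | -7 = -7. Stack: [-7]
LOAD_FAST_LOAD_FAST b,b → push -7,-7. Stack: [-7, -7, -7]
BINARY_OP + → -7 + -7 = -14. Stack: [-7, -14]
BINARY_OP + → -7 + -14 = -21. Stack: [-21]
STORE_FAST m → m=-21. Stack: []
LOAD_CONST → push 8. Stack: [8]
LOAD_FAST m → push -21. Stack: [8, -21]
BINARY_OP * → 8 * -21 = -168. Stack: [-168]
STORE_FAST m → m=-168. Stack: []
LOAD_FAST_LOAD_FAST b,b → push -7,-7. Stack: [-7, -7]
BINARY_OP * → -7 * -7 = 49. Stack: [49]
LOAD_CONST → push 1. Stack: [49, 1]
BINARY_OP << → 49 << 1 = 98. Stack: [98]
STORE_FAST y → y=98. Stack: []
LOAD_FAST y → push 98. Stack: [98]
RETURN_VALUE → return 98.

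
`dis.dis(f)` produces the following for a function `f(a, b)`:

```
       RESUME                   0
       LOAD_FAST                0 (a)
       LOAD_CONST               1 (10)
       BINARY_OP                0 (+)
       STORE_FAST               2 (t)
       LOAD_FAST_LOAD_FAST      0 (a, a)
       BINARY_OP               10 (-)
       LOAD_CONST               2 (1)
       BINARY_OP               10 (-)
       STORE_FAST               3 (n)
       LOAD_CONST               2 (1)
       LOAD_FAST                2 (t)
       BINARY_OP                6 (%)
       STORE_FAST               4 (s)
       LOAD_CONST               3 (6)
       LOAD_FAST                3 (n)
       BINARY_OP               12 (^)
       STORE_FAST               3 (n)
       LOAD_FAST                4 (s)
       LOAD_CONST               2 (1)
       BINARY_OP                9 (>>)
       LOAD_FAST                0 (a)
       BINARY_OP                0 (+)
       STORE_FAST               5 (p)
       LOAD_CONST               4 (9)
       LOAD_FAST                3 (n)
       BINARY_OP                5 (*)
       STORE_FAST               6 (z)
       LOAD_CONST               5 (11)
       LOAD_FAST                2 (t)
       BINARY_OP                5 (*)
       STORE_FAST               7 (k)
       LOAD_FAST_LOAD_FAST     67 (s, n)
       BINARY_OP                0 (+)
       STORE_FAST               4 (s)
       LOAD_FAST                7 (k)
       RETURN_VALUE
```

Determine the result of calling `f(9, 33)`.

209

LOAD_FAST a → push 9. Stack: [9]
LOAD_CONST → push 10. Stack: [9, 10]
BINARY_OP + → 9 + 10 = 19. Stack: [19]
STORE_FAST t → t=19. Stack: []
LOAD_FAST_LOAD_FAST a,a → push 9,9. Stack: [9, 9]
BINARY_OP - → 9 - 9 = 0. Stack: [0]
LOAD_CONST → push 1. Stack: [0, 1]
BINARY_OP - → 0 - 1 = -1. Stack: [-1]
STORE_FAST n → n=-1. Stack: []
LOAD_CONST → push 1. Stack: [1]
LOAD_FAST t → push 19. Stack: [1, 19]
BINARY_OP % → 1 % 19 = 1. Stack: [1]
STORE_FAST s → s=1. Stack: []
LOAD_CONST → push 6. Stack: [6]
LOAD_FAST n → push -1. Stack: [6, -1]
BINARY_OP ^ → 6 ^ -1 = -7. Stack: [-7]
STORE_FAST n → n=-7. Stack: []
LOAD_FAST s → push 1. Stack: [1]
LOAD_CONST → push 1. Stack: [1, 1]
BINARY_OP >> → 1 >> 1 = 0. Stack: [0]
LOAD_FAST a → push 9. Stack: [0, 9]
BINARY_OP + → 0 + 9 = 9. Stack: [9]
STORE_FAST p → p=9. Stack: []
LOAD_CONST → push 9. Stack: [9]
LOAD_FAST n → push -7. Stack: [9, -7]
BINARY_OP * → 9 * -7 = -63. Stack: [-63]
STORE_FAST z → z=-63. Stack: []
LOAD_CONST → push 11. Stack: [11]
LOAD_FAST t → push 19. Stack: [11, 19]
BINARY_OP * → 11 * 19 = 209. Stack: [209]
STORE_FAST k → k=209. Stack: []
LOAD_FAST_LOAD_FAST s,n → push 1,-7. Stack: [1, -7]
BINARY_OP + → 1 + -7 = -6. Stack: [-6]
STORE_FAST s → s=-6. Stack: []
LOAD_FAST k → push 209. Stack: [209]
RETURN_VALUE → return 209.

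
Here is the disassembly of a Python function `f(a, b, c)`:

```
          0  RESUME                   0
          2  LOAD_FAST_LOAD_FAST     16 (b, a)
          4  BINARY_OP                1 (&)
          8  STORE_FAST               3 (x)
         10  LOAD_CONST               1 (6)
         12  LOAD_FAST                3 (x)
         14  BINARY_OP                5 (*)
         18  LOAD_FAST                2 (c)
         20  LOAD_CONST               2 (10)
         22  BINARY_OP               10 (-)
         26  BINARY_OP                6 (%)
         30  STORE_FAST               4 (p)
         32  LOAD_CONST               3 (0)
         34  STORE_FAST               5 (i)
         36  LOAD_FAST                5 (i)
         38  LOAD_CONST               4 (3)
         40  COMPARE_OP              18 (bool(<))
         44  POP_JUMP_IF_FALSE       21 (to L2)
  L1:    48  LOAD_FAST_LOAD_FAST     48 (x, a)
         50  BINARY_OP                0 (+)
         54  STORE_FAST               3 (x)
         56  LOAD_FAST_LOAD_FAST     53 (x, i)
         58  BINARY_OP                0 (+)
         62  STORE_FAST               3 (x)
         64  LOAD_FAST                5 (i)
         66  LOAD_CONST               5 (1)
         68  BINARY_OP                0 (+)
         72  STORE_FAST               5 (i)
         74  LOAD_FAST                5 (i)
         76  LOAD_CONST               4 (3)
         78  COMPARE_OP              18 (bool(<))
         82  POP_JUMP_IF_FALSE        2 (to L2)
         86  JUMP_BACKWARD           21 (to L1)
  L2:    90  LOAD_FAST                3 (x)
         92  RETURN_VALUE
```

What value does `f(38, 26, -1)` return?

119

LOAD_FAST_LOAD_FAST b,a → push 26,38. Stack: [26, 38]
BINARY_OP & → 26 & 38 = 2. Stack: [2]
STORE_FAST x → x=2. Stack: []
LOAD_CONST → push 6. Stack: [6]
LOAD_FAST x → push 2. Stack: [6, 2]
BINARY_OP * → 6 * 2 = 12. Stack: [12]
LOAD_FAST c → push -1. Stack: [12, -1]
LOAD_CONST → push 10. Stack: [12, -1, 10]
BINARY_OP - → -1 - 10 = -11. Stack: [12, -11]
BINARY_OP % → 12 % -11 = -10. Stack: [-10]
STORE_FAST p → p=-10. Stack: []
LOAD_CONST → push 0. Stack: [0]
STORE_FAST i → i=0. Stack: []
LOAD_FAST i → push 0. Stack: [0]
LOAD_CONST → push 3. Stack: [0, 3]
COMPARE_OP bool(<) → 0 vs 3 = True. Stack: [True]
POP_JUMP_IF_FALSE → pop True; no jump. Stack: []
LOAD_FAST_LOAD_FAST x,a → push 2,38. Stack: [2, 38]
BINARY_OP + → 2 + 38 = 40. Stack: [40]
STORE_FAST x → x=40. Stack: []
LOAD_FAST_LOAD_FAST x,i → push 40,0. Stack: [40, 0]
BINARY_OP + → 40 + 0 = 40. Stack: [40]
STORE_FAST x → x=40. Stack: []
LOAD_FAST i → push 0. Stack: [0]
LOAD_CONST → push 1. Stack: [0, 1]
BINARY_OP + → 0 + 1 = 1. Stack: [1]
STORE_FAST i → i=1. Stack: []
LOAD_FAST i → push 1. Stack: [1]
LOAD_CONST → push 3. Stack: [1, 3]
COMPARE_OP bool(<) → 1 vs 3 = True. Stack: [True]
POP_JUMP_IF_FALSE → pop True; no jump. Stack: []
LOAD_FAST_LOAD_FAST x,a → push 40,38. Stack: [40, 38]
BINARY_OP + → 40 + 38 = 78. Stack: [78]
STORE_FAST x → x=78. Stack: []
LOAD_FAST_LOAD_FAST x,i → push 78,1. Stack: [78, 1]
BINARY_OP + → 78 + 1 = 79. Stack: [79]
STORE_FAST x → x=79. Stack: []
LOAD_FAST i → push 1. Stack: [1]
LOAD_CONST → push 1. Stack: [1, 1]
BINARY_OP + → 1 + 1 = 2. Stack: [2]
STORE_FAST i → i=2. Stack: []
LOAD_FAST i → push 2. Stack: [2]
LOAD_CONST → push 3. Stack: [2, 3]
COMPARE_OP bool(<) → 2 vs 3 = True. Stack: [True]
POP_JUMP_IF_FALSE → pop True; no jump. Stack: []
LOAD_FAST_LOAD_FAST x,a → push 79,38. Stack: [79, 38]
BINARY_OP + → 79 + 38 = 117. Stack: [117]
STORE_FAST x → x=117. Stack: []
LOAD_FAST_LOAD_FAST x,i → push 117,2. Stack: [117, 2]
BINARY_OP + → 117 + 2 = 119. Stack: [119]
STORE_FAST x → x=119. Stack: []
LOAD_FAST i → push 2. Stack: [2]
LOAD_CONST → push 1. Stack: [2, 1]
BINARY_OP + → 2 + 1 = 3. Stack: [3]
STORE_FAST i → i=3. Stack: []
LOAD_FAST i → push 3. Stack: [3]
LOAD_CONST → push 3. Stack: [3, 3]
COMPARE_OP bool(<) → 3 vs 3 = False. Stack: [False]
POP_JUMP_IF_FALSE → pop False; jump. Stack: []
LOAD_FAST x → push 119. Stack: [119]
RETURN_VALUE → return 119.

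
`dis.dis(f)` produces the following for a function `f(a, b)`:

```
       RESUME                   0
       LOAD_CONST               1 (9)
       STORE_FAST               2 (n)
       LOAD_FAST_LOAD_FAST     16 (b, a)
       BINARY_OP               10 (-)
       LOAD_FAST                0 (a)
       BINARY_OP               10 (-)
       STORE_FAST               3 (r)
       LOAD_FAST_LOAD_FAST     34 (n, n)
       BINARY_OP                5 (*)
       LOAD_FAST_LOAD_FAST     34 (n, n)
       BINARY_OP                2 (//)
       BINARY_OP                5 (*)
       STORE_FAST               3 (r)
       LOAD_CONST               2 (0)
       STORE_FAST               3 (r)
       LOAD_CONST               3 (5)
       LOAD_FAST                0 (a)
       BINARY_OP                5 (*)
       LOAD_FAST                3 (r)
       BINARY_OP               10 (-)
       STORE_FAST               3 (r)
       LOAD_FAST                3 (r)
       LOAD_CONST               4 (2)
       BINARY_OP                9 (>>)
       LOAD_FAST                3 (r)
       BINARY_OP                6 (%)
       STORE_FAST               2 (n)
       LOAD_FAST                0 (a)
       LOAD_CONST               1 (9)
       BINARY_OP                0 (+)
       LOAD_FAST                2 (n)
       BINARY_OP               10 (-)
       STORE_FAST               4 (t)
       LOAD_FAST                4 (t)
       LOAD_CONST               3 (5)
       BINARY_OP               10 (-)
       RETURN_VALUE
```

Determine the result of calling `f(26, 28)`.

-2

LOAD_CONST → push 9. Stack: [9]
STORE_FAST n → n=9. Stack: []
LOAD_FAST_LOAD_FAST b,a → push 28,26. Stack: [28, 26]
BINARY_OP - → 28 - 26 = 2. Stack: [2]
LOAD_FAST a → push 26. Stack: [2, 26]
BINARY_OP - → 2 - 26 = -24. Stack: [-24]
STORE_FAST r → r=-24. Stack: []
LOAD_FAST_LOAD_FAST n,n → push 9,9. Stack: [9, 9]
BINARY_OP * → 9 * 9 = 81. Stack: [81]
LOAD_FAST_LOAD_FAST n,n → push 9,9. Stack: [81, 9, 9]
BINARY_OP // → 9 // 9 = 1. Stack: [81, 1]
BINARY_OP * → 81 * 1 = 81. Stack: [81]
STORE_FAST r → r=81. Stack: []
LOAD_CONST → push 0. Stack: [0]
STORE_FAST r → r=0. Stack: []
LOAD_CONST → push 5. Stack: [5]
LOAD_FAST a → push 26. Stack: [5, 26]
BINARY_OP * → 5 * 26 = 130. Stack: [130]
LOAD_FAST r → push 0. Stack: [130, 0]
BINARY_OP - → 130 - 0 = 130. Stack: [130]
STORE_FAST r → r=130. Stack: []
LOAD_FAST r → push 130. Stack: [130]
LOAD_CONST → push 2. Stack: [130, 2]
BINARY_OP >> → 130 >> 2 = 32. Stack: [32]
LOAD_FAST r → push 130. Stack: [32, 130]
BINARY_OP % → 32 % 130 = 32. Stack: [32]
STORE_FAST n → n=32. Stack: []
LOAD_FAST a → push 26. Stack: [26]
LOAD_CONST → push 9. Stack: [26, 9]
BINARY_OP + → 26 + 9 = 35. Stack: [35]
LOAD_FAST n → push 32. Stack: [35, 32]
BINARY_OP - → 35 - 32 = 3. Stack: [3]
STORE_FAST t → t=3. Stack: []
LOAD_FAST t → push 3. Stack: [3]
LOAD_CONST → push 5. Stack: [3, 5]
BINARY_OP - → 3 - 5 = -2. Stack: [-2]
RETURN_VALUE → return -2.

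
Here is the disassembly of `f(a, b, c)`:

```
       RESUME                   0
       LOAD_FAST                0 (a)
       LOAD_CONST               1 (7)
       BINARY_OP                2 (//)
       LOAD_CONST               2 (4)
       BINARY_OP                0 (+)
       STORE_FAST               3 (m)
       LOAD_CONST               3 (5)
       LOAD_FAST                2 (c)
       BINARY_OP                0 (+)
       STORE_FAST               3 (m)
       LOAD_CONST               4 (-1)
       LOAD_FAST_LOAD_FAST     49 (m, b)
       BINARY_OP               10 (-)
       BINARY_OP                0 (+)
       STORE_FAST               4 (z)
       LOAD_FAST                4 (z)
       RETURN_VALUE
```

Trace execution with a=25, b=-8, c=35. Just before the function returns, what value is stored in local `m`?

LOAD_FAST a → push 25. Stack: [25]
LOAD_CONST → push 7. Stack: [25, 7]
BINARY_OP // → 25 // 7 = 3. Stack: [3]
LOAD_CONST → push 4. Stack: [3, 4]
BINARY_OP + → 3 + 4 = 7. Stack: [7]
STORE_FAST m → m=7. Stack: []
LOAD_CONST → push 5. Stack: [5]
LOAD_FAST c → push 35. Stack: [5, 35]
BINARY_OP + → 5 + 35 = 40. Stack: [40]
STORE_FAST m → m=40. Stack: []
LOAD_CONST → push -1. Stack: [-1]
LOAD_FAST_LOAD_FAST m,b → push 40,-8. Stack: [-1, 40, -8]
BINARY_OP - → 40 - -8 = 48. Stack: [-1, 48]
BINARY_OP + → -1 + 48 = 47. Stack: [47]
STORE_FAST z → z=47. Stack: []
LOAD_FAST z → push 47. Stack: [47]
RETURN_VALUE → return 47.

40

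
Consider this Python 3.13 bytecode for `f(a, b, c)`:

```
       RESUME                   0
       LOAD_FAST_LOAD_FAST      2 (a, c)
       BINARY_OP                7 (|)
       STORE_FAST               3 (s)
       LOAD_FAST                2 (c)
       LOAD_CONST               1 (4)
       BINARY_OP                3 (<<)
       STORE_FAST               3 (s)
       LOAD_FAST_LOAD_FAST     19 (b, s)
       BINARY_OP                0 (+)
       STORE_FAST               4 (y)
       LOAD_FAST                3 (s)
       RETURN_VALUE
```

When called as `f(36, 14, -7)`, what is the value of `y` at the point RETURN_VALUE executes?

LOAD_FAST_LOAD_FAST a,c → push 36,-7. Stack: [36, -7]
BINARY_OP | → 36 | -7 = -3. Stack: [-3]
STORE_FAST s → s=-3. Stack: []
LOAD_FAST c → push -7. Stack: [-7]
LOAD_CONST → push 4. Stack: [-7, 4]
BINARY_OP << → -7 << 4 = -112. Stack: [-112]
STORE_FAST s → s=-112. Stack: []
LOAD_FAST_LOAD_FAST b,s → push 14,-112. Stack: [14, -112]
BINARY_OP + → 14 + -112 = -98. Stack: [-98]
STORE_FAST y → y=-98. Stack: []
LOAD_FAST s → push -112. Stack: [-112]
RETURN_VALUE → return -112.

-98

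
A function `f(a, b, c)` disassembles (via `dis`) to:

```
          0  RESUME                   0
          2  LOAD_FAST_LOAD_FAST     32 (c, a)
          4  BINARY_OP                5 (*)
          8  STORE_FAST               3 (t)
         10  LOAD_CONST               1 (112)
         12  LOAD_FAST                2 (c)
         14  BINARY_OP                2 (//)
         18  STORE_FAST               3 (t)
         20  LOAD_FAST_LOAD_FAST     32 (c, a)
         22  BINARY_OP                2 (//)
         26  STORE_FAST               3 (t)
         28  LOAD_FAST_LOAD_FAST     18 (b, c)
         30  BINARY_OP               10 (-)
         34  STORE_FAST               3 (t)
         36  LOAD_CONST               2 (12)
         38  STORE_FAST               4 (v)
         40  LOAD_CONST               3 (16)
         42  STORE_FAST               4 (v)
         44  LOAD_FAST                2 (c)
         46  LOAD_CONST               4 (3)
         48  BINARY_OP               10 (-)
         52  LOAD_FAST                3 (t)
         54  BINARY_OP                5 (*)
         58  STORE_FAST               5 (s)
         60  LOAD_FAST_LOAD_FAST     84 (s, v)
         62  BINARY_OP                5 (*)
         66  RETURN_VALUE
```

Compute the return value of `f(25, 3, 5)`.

-64

LOAD_FAST_LOAD_FAST c,a → push 5,25. Stack: [5, 25]
BINARY_OP * → 5 * 25 = 125. Stack: [125]
STORE_FAST t → t=125. Stack: []
LOAD_CONST → push 112. Stack: [112]
LOAD_FAST c → push 5. Stack: [112, 5]
BINARY_OP // → 112 // 5 = 22. Stack: [22]
STORE_FAST t → t=22. Stack: []
LOAD_FAST_LOAD_FAST c,a → push 5,25. Stack: [5, 25]
BINARY_OP // → 5 // 25 = 0. Stack: [0]
STORE_FAST t → t=0. Stack: []
LOAD_FAST_LOAD_FAST b,c → push 3,5. Stack: [3, 5]
BINARY_OP - → 3 - 5 = -2. Stack: [-2]
STORE_FAST t → t=-2. Stack: []
LOAD_CONST → push 12. Stack: [12]
STORE_FAST v → v=12. Stack: []
LOAD_CONST → push 16. Stack: [16]
STORE_FAST v → v=16. Stack: []
LOAD_FAST c → push 5. Stack: [5]
LOAD_CONST → push 3. Stack: [5, 3]
BINARY_OP - → 5 - 3 = 2. Stack: [2]
LOAD_FAST t → push -2. Stack: [2, -2]
BINARY_OP * → 2 * -2 = -4. Stack: [-4]
STORE_FAST s → s=-4. Stack: []
LOAD_FAST_LOAD_FAST s,v → push -4,16. Stack: [-4, 16]
BINARY_OP * → -4 * 16 = -64. Stack: [-64]
RETURN_VALUE → return -64.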